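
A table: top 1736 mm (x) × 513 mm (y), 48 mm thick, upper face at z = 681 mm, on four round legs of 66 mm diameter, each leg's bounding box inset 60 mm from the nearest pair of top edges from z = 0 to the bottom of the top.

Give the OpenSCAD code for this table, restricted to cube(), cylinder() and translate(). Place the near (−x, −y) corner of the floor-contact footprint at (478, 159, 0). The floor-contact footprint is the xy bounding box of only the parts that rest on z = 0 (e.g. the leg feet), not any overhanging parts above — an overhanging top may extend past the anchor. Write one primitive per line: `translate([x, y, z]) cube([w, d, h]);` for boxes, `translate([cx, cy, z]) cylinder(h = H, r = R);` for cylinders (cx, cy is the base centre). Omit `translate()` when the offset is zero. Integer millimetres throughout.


translate([418, 99, 633]) cube([1736, 513, 48]);
translate([511, 192, 0]) cylinder(h = 633, r = 33);
translate([2061, 192, 0]) cylinder(h = 633, r = 33);
translate([511, 519, 0]) cylinder(h = 633, r = 33);
translate([2061, 519, 0]) cylinder(h = 633, r = 33);


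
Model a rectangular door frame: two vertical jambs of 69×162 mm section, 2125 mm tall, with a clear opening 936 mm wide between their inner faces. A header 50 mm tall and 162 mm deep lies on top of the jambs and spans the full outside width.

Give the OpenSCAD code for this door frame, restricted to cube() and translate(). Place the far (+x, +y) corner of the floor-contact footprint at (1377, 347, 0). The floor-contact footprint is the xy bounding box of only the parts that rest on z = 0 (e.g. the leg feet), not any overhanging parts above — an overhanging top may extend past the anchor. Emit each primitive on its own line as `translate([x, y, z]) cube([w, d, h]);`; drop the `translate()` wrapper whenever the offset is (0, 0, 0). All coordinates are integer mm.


translate([303, 185, 0]) cube([69, 162, 2125]);
translate([1308, 185, 0]) cube([69, 162, 2125]);
translate([303, 185, 2125]) cube([1074, 162, 50]);


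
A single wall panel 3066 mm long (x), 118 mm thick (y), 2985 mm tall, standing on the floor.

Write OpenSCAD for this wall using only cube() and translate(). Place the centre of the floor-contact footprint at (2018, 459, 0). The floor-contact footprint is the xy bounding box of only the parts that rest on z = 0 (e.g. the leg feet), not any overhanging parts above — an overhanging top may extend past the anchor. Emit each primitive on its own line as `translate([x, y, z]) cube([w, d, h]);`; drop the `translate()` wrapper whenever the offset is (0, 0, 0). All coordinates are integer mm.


translate([485, 400, 0]) cube([3066, 118, 2985]);


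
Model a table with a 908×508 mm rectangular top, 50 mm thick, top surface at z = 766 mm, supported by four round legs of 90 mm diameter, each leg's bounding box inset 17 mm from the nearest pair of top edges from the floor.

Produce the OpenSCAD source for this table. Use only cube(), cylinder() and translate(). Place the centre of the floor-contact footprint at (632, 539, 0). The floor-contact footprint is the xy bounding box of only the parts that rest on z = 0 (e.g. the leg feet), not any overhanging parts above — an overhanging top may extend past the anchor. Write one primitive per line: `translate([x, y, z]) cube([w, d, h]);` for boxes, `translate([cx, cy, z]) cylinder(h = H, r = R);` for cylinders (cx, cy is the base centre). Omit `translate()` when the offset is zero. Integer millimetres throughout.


translate([178, 285, 716]) cube([908, 508, 50]);
translate([240, 347, 0]) cylinder(h = 716, r = 45);
translate([1024, 347, 0]) cylinder(h = 716, r = 45);
translate([240, 731, 0]) cylinder(h = 716, r = 45);
translate([1024, 731, 0]) cylinder(h = 716, r = 45);


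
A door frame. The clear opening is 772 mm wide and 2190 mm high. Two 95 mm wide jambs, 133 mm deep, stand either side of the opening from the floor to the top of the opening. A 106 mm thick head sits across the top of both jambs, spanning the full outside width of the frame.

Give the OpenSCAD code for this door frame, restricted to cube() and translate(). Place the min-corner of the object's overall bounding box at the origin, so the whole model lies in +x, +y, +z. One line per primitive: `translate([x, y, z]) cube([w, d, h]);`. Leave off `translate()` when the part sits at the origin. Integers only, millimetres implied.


cube([95, 133, 2190]);
translate([867, 0, 0]) cube([95, 133, 2190]);
translate([0, 0, 2190]) cube([962, 133, 106]);


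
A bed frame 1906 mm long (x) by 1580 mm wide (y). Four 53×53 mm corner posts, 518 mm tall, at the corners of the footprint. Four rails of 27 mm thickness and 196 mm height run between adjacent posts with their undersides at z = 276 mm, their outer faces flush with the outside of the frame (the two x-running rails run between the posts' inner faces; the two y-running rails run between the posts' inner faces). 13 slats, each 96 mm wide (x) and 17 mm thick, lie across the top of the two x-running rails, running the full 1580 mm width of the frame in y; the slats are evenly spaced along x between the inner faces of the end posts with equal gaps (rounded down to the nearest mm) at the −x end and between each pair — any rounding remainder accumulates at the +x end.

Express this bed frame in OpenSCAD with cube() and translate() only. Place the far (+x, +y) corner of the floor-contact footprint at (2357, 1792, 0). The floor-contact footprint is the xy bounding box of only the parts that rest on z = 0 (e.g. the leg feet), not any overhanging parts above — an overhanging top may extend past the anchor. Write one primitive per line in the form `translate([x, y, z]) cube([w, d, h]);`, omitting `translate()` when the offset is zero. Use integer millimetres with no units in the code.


translate([451, 212, 0]) cube([53, 53, 518]);
translate([451, 1739, 0]) cube([53, 53, 518]);
translate([2304, 212, 0]) cube([53, 53, 518]);
translate([2304, 1739, 0]) cube([53, 53, 518]);
translate([504, 212, 276]) cube([1800, 27, 196]);
translate([504, 1765, 276]) cube([1800, 27, 196]);
translate([451, 265, 276]) cube([27, 1474, 196]);
translate([2330, 265, 276]) cube([27, 1474, 196]);
translate([543, 212, 472]) cube([96, 1580, 17]);
translate([678, 212, 472]) cube([96, 1580, 17]);
translate([813, 212, 472]) cube([96, 1580, 17]);
translate([948, 212, 472]) cube([96, 1580, 17]);
translate([1083, 212, 472]) cube([96, 1580, 17]);
translate([1218, 212, 472]) cube([96, 1580, 17]);
translate([1353, 212, 472]) cube([96, 1580, 17]);
translate([1488, 212, 472]) cube([96, 1580, 17]);
translate([1623, 212, 472]) cube([96, 1580, 17]);
translate([1758, 212, 472]) cube([96, 1580, 17]);
translate([1893, 212, 472]) cube([96, 1580, 17]);
translate([2028, 212, 472]) cube([96, 1580, 17]);
translate([2163, 212, 472]) cube([96, 1580, 17]);


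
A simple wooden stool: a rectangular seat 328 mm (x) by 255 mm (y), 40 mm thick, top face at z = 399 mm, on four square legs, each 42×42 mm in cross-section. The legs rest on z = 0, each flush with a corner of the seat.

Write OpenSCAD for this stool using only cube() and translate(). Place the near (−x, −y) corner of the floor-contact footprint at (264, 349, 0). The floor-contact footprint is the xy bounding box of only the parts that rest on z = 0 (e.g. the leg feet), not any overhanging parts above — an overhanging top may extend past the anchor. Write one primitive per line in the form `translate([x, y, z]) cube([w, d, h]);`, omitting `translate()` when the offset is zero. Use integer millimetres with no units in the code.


// leg_h = 399 - 40 = 359
translate([264, 349, 359]) cube([328, 255, 40]);
translate([264, 349, 0]) cube([42, 42, 359]);
translate([550, 349, 0]) cube([42, 42, 359]);
translate([264, 562, 0]) cube([42, 42, 359]);
translate([550, 562, 0]) cube([42, 42, 359]);


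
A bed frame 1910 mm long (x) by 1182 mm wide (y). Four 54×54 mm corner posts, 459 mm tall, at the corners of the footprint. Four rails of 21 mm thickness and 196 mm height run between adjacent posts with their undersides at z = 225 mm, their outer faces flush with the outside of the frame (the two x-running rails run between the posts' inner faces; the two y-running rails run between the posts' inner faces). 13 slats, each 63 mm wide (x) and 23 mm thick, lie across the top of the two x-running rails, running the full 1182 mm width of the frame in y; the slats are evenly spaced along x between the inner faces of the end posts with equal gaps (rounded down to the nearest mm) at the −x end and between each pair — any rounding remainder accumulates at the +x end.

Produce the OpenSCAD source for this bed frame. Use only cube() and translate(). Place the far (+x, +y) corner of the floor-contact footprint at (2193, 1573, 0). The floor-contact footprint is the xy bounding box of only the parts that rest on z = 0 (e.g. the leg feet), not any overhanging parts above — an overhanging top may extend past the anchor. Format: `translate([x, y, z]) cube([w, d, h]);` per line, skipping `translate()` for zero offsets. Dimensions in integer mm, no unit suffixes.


// slat z = rail_z + rail_h = 225 + 196 = 421
// slat gap = ⌊(1802 − 13·63) / 14⌋ = 70
translate([283, 391, 0]) cube([54, 54, 459]);
translate([283, 1519, 0]) cube([54, 54, 459]);
translate([2139, 391, 0]) cube([54, 54, 459]);
translate([2139, 1519, 0]) cube([54, 54, 459]);
translate([337, 391, 225]) cube([1802, 21, 196]);
translate([337, 1552, 225]) cube([1802, 21, 196]);
translate([283, 445, 225]) cube([21, 1074, 196]);
translate([2172, 445, 225]) cube([21, 1074, 196]);
translate([407, 391, 421]) cube([63, 1182, 23]);
translate([540, 391, 421]) cube([63, 1182, 23]);
translate([673, 391, 421]) cube([63, 1182, 23]);
translate([806, 391, 421]) cube([63, 1182, 23]);
translate([939, 391, 421]) cube([63, 1182, 23]);
translate([1072, 391, 421]) cube([63, 1182, 23]);
translate([1205, 391, 421]) cube([63, 1182, 23]);
translate([1338, 391, 421]) cube([63, 1182, 23]);
translate([1471, 391, 421]) cube([63, 1182, 23]);
translate([1604, 391, 421]) cube([63, 1182, 23]);
translate([1737, 391, 421]) cube([63, 1182, 23]);
translate([1870, 391, 421]) cube([63, 1182, 23]);
translate([2003, 391, 421]) cube([63, 1182, 23]);


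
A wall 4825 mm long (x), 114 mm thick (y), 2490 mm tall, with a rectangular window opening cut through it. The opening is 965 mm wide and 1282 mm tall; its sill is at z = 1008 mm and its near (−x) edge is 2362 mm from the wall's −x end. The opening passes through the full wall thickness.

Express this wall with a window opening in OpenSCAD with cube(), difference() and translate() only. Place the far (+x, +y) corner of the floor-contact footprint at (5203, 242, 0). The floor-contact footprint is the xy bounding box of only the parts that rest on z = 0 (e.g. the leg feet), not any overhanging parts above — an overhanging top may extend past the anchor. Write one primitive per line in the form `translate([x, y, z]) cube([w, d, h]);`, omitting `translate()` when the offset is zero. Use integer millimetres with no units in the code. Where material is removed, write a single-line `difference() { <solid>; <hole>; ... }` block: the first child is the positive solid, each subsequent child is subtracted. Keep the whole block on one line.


difference() { translate([378, 128, 0]) cube([4825, 114, 2490]); translate([2740, 128, 1008]) cube([965, 114, 1282]); }


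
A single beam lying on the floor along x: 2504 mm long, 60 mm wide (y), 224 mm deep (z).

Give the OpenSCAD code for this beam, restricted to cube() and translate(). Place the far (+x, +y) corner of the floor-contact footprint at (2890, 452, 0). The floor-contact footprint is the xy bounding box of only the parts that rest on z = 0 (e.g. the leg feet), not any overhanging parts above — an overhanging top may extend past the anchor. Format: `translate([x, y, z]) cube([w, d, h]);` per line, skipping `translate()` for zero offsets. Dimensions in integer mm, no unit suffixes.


translate([386, 392, 0]) cube([2504, 60, 224]);


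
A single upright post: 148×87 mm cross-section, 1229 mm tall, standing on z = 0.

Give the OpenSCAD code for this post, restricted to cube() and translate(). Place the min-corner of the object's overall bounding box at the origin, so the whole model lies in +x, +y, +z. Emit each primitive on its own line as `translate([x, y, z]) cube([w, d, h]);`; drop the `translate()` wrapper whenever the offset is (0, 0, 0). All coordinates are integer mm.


cube([148, 87, 1229]);


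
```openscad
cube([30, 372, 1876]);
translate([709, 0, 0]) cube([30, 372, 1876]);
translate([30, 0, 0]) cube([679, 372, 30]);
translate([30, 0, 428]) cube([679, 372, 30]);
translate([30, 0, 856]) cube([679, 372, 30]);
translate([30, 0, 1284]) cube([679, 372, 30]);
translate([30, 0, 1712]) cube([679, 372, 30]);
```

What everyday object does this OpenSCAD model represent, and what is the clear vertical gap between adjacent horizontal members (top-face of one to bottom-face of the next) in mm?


A bookshelf. The clear shelf gap is 398 mm.

Two tall side panels with 5 horizontal boards between them — a bookshelf. The first two shelf undersides are at z = 0 and z = 428; with shelf thickness 30, the clear gap is 428 − 0 − 30 = 398 mm.


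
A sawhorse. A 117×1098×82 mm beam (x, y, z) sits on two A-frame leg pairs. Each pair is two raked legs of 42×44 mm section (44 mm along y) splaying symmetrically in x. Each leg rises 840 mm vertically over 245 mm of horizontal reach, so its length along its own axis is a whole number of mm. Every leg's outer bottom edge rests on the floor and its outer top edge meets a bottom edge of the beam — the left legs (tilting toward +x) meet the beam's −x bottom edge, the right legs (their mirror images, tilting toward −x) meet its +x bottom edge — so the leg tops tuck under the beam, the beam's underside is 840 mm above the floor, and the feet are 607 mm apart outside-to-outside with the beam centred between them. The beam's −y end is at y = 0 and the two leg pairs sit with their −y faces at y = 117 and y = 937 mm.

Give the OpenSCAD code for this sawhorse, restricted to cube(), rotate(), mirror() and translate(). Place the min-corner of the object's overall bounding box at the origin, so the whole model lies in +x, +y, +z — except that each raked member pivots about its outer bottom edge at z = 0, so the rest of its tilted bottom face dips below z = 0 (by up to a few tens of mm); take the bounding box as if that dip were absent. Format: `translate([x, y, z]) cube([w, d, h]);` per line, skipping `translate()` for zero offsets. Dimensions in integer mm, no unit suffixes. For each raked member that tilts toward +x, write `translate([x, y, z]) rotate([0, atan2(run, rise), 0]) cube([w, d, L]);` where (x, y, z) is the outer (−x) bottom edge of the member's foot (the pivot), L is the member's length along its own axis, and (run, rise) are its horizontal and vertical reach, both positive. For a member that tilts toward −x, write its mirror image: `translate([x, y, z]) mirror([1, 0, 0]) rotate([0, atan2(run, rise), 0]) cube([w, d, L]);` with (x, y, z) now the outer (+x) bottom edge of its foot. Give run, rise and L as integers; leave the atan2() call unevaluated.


translate([245, 0, 840]) cube([117, 1098, 82]);
translate([0, 117, 0]) rotate([0, atan2(245, 840), 0]) cube([42, 44, 875]);
translate([607, 117, 0]) mirror([1, 0, 0]) rotate([0, atan2(245, 840), 0]) cube([42, 44, 875]);
translate([0, 937, 0]) rotate([0, atan2(245, 840), 0]) cube([42, 44, 875]);
translate([607, 937, 0]) mirror([1, 0, 0]) rotate([0, atan2(245, 840), 0]) cube([42, 44, 875]);


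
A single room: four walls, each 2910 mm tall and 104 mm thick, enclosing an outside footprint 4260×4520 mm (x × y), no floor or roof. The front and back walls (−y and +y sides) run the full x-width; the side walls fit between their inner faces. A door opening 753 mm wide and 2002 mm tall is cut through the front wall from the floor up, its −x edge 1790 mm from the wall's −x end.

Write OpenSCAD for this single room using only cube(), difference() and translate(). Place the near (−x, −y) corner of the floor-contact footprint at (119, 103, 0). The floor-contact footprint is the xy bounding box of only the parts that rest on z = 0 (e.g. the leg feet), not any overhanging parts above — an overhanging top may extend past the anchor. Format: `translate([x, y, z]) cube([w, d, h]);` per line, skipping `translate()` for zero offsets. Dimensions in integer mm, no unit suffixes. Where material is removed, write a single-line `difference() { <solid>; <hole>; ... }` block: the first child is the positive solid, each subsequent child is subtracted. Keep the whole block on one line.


difference() { translate([119, 103, 0]) cube([4260, 104, 2910]); translate([1909, 103, 0]) cube([753, 104, 2002]); }
translate([119, 4519, 0]) cube([4260, 104, 2910]);
translate([119, 207, 0]) cube([104, 4312, 2910]);
translate([4275, 207, 0]) cube([104, 4312, 2910]);


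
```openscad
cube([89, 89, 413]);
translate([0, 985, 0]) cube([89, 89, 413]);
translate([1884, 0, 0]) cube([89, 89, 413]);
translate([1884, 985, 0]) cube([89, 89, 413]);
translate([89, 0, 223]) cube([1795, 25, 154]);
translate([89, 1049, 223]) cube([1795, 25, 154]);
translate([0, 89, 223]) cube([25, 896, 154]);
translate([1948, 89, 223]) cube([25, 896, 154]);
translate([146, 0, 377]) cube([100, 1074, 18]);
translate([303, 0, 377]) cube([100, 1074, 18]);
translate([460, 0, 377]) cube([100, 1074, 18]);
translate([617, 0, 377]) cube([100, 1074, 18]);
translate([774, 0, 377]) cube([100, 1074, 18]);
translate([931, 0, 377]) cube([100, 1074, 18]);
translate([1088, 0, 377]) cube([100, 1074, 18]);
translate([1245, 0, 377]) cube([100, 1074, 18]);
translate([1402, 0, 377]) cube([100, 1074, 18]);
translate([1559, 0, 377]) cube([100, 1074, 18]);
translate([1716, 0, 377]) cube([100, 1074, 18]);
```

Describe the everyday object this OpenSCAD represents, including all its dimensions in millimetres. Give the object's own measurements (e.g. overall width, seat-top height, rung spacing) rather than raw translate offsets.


A bed frame 1973 mm long (x) by 1074 mm wide (y). Four 89×89 mm corner posts, 413 mm tall, at the corners of the footprint. Four rails of 25 mm thickness and 154 mm height run between adjacent posts with their undersides at z = 223 mm, their outer faces flush with the outside of the frame (the two x-running rails run between the posts' inner faces; the two y-running rails run between the posts' inner faces). 11 slats, each 100 mm wide (x) and 18 mm thick, lie across the top of the two x-running rails, running the full 1074 mm width of the frame in y; along x they sit between the end posts with a 57 mm gap after the −x posts and between neighbouring slats, leaving 68 mm before the +x posts.


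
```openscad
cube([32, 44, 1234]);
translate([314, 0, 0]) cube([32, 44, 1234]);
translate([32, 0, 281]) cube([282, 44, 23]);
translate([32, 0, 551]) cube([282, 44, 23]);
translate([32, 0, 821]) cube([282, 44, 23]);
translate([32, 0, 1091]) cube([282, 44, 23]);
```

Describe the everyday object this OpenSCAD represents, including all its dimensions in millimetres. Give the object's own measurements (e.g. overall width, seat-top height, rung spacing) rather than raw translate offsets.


A straight ladder. Two 32×44 mm vertical rails, 1234 mm tall, stand 346 mm apart (outside-to-outside) with their front faces coplanar on the −y side. 4 rungs, each 44 mm deep and 23 mm tall, span between the inner faces of the rails, front faces flush with the rails. The lowest rung's underside is at z = 281 mm and rungs are spaced 270 mm apart (underside to underside).


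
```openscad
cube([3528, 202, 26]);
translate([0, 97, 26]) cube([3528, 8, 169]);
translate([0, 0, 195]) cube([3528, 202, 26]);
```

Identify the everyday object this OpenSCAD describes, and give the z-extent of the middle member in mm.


An I-beam. The web height is 169 mm.

Two wide flanges with a thin centred web — an I-beam. Overall 221 mm minus two 26 mm flanges gives a web of 221 − 2·26 = 169 mm.


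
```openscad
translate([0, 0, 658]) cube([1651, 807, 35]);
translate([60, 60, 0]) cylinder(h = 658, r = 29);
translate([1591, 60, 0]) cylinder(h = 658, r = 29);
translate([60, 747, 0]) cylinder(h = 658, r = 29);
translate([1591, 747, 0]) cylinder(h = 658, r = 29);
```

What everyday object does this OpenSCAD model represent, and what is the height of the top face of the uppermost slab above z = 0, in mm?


A table. The table height is 693 mm.

A 1651×807×35 slab sits at z = 658 on four Ø58 mm round legs — a table. The top surface is at 658 + 35 = 693 mm.


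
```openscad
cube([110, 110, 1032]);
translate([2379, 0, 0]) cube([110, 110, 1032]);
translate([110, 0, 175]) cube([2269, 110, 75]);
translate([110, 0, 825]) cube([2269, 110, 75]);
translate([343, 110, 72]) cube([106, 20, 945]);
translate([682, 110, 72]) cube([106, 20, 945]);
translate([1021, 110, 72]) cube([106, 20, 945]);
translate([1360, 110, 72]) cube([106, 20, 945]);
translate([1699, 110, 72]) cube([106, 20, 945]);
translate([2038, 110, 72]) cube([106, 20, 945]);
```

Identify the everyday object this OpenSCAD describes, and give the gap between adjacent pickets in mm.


A fence section. The picket gap is 233 mm.

Two posts, two rails, 6 pickets — a fence section. Span 2269 mm holds 6 pickets of 106 mm with 7 equal gaps: ⌊(2269 − 6·106) / 7⌋ = 233 mm.


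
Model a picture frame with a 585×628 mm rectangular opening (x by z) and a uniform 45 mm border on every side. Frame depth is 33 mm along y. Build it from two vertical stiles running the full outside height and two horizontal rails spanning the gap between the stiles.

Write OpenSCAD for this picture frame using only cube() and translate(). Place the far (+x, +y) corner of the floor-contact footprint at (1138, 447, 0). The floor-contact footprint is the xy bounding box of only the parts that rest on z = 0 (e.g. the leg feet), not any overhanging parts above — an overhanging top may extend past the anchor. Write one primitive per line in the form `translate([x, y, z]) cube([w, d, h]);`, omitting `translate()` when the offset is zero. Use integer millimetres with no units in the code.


translate([463, 414, 0]) cube([45, 33, 718]);
translate([1093, 414, 0]) cube([45, 33, 718]);
translate([508, 414, 0]) cube([585, 33, 45]);
translate([508, 414, 673]) cube([585, 33, 45]);


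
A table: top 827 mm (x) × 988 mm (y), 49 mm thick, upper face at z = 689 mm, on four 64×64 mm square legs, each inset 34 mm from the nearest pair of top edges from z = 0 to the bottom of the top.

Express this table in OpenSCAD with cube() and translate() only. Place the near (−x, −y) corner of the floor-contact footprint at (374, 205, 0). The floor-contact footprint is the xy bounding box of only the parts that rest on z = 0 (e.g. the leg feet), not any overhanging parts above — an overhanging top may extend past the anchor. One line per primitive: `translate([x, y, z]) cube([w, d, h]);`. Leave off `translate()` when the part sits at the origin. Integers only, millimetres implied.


translate([340, 171, 640]) cube([827, 988, 49]);
translate([374, 205, 0]) cube([64, 64, 640]);
translate([1069, 205, 0]) cube([64, 64, 640]);
translate([374, 1061, 0]) cube([64, 64, 640]);
translate([1069, 1061, 0]) cube([64, 64, 640]);


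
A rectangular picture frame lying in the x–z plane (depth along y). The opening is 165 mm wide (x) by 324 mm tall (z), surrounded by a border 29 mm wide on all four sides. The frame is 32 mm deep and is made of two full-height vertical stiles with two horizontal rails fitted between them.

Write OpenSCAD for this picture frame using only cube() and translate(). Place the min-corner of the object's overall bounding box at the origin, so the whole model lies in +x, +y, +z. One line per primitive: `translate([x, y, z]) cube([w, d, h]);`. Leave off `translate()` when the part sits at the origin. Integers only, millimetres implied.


cube([29, 32, 382]);
translate([194, 0, 0]) cube([29, 32, 382]);
translate([29, 0, 0]) cube([165, 32, 29]);
translate([29, 0, 353]) cube([165, 32, 29]);


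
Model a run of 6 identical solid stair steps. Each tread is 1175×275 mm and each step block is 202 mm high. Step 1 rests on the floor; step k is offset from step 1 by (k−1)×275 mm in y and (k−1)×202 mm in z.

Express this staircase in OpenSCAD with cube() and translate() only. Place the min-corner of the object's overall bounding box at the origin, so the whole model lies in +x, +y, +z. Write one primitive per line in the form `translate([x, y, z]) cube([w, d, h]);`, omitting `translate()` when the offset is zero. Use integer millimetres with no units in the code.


cube([1175, 275, 202]);
translate([0, 275, 202]) cube([1175, 275, 202]);
translate([0, 550, 404]) cube([1175, 275, 202]);
translate([0, 825, 606]) cube([1175, 275, 202]);
translate([0, 1100, 808]) cube([1175, 275, 202]);
translate([0, 1375, 1010]) cube([1175, 275, 202]);


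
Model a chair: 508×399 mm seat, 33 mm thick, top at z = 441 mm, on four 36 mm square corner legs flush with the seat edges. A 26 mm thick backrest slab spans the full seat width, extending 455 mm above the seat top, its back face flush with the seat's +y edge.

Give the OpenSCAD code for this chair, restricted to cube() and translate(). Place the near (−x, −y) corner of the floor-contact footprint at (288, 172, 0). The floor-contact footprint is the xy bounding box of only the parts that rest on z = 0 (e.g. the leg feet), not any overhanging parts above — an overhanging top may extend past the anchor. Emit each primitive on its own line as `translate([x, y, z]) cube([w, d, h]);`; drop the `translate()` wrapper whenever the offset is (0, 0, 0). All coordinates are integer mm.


translate([288, 172, 408]) cube([508, 399, 33]);
translate([288, 172, 0]) cube([36, 36, 408]);
translate([760, 172, 0]) cube([36, 36, 408]);
translate([288, 535, 0]) cube([36, 36, 408]);
translate([760, 535, 0]) cube([36, 36, 408]);
translate([288, 545, 441]) cube([508, 26, 455]);


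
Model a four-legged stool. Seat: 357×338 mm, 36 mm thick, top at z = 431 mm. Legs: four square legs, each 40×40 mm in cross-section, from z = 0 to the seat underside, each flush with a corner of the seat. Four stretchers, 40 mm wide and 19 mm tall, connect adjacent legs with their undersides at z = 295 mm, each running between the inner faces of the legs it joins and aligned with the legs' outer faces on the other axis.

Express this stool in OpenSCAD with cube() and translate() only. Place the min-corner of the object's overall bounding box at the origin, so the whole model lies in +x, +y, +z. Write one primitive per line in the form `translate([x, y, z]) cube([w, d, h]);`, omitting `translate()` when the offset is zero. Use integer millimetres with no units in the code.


// leg_h = 431 - 36 = 395
// stretcher span = 357 - 2*40 = 277
translate([0, 0, 395]) cube([357, 338, 36]);
cube([40, 40, 395]);
translate([317, 0, 0]) cube([40, 40, 395]);
translate([0, 298, 0]) cube([40, 40, 395]);
translate([317, 298, 0]) cube([40, 40, 395]);
translate([40, 0, 295]) cube([277, 40, 19]);
translate([40, 298, 295]) cube([277, 40, 19]);
translate([0, 40, 295]) cube([40, 258, 19]);
translate([317, 40, 295]) cube([40, 258, 19]);


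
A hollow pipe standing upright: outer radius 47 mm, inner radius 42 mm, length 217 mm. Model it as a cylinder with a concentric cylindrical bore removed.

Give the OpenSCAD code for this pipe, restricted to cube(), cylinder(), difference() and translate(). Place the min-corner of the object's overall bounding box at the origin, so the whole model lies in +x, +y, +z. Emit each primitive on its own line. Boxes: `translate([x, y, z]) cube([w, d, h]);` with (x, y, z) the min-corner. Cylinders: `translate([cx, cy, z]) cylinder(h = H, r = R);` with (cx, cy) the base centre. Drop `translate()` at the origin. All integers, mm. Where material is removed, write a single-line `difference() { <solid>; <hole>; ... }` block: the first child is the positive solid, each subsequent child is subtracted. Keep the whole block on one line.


difference() { translate([47, 47, 0]) cylinder(h = 217, r = 47); translate([47, 47, 0]) cylinder(h = 217, r = 42); }


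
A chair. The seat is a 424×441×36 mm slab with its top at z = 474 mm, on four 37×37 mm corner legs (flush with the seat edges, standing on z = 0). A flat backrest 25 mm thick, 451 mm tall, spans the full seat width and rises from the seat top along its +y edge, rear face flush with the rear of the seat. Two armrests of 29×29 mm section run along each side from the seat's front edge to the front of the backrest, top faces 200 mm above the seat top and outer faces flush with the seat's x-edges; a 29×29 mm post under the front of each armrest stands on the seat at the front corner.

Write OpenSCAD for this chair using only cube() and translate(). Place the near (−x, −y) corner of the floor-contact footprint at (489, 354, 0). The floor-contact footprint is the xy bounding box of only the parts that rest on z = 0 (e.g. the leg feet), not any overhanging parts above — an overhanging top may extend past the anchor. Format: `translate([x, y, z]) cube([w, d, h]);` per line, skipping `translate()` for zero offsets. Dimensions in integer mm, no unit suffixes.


translate([489, 354, 438]) cube([424, 441, 36]);
translate([489, 354, 0]) cube([37, 37, 438]);
translate([876, 354, 0]) cube([37, 37, 438]);
translate([489, 758, 0]) cube([37, 37, 438]);
translate([876, 758, 0]) cube([37, 37, 438]);
translate([489, 770, 474]) cube([424, 25, 451]);
translate([489, 354, 645]) cube([29, 416, 29]);
translate([884, 354, 645]) cube([29, 416, 29]);
translate([489, 354, 474]) cube([29, 29, 171]);
translate([884, 354, 474]) cube([29, 29, 171]);


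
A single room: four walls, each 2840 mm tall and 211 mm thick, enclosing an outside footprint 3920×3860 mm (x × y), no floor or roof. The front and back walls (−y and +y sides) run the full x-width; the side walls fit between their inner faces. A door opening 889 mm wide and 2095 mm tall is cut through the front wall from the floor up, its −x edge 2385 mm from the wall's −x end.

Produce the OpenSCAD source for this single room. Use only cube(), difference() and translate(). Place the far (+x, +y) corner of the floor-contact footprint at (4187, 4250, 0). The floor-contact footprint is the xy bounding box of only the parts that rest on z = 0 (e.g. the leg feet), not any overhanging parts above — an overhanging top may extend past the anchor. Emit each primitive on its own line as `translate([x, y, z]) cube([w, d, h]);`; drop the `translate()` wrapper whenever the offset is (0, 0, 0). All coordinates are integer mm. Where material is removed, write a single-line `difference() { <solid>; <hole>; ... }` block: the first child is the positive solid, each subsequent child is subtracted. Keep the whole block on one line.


difference() { translate([267, 390, 0]) cube([3920, 211, 2840]); translate([2652, 390, 0]) cube([889, 211, 2095]); }
translate([267, 4039, 0]) cube([3920, 211, 2840]);
translate([267, 601, 0]) cube([211, 3438, 2840]);
translate([3976, 601, 0]) cube([211, 3438, 2840]);


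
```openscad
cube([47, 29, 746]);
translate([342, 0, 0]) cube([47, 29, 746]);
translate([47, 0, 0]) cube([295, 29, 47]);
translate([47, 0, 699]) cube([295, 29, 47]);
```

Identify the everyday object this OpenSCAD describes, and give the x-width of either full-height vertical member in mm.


A picture frame. The border width is 47 mm.

Four thin pieces enclosing a rectangular opening — a picture frame. The two full-height stiles are 746 mm tall; the top rail sits at z = 699 and is 47 mm tall, so the border above the opening is 746 − 699 = 47 mm, matching the stile x-width.


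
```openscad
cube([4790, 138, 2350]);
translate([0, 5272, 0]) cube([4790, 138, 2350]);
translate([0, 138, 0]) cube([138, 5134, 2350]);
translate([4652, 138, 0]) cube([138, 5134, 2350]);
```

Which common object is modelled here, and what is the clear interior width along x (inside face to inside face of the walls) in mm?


A house (or room) frame. The interior width is 4514 mm.

Four 2350 mm walls enclosing a rectangle with no floor or roof — a room or house frame. Outside width is 4790 mm and wall thickness is 138 mm, so the interior width is 4790 − 2 × 138 = 4514 mm.


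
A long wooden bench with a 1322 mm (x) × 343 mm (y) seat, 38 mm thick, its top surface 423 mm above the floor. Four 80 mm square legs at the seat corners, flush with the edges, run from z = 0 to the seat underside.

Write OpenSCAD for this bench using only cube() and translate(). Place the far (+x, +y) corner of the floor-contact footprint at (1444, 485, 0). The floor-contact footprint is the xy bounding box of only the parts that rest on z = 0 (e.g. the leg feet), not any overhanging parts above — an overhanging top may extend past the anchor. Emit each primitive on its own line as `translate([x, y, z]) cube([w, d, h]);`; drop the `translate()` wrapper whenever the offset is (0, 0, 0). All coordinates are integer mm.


// leg_h = 423 − 38 = 385
translate([122, 142, 385]) cube([1322, 343, 38]);
translate([122, 142, 0]) cube([80, 80, 385]);
translate([122, 405, 0]) cube([80, 80, 385]);
translate([1364, 142, 0]) cube([80, 80, 385]);
translate([1364, 405, 0]) cube([80, 80, 385]);


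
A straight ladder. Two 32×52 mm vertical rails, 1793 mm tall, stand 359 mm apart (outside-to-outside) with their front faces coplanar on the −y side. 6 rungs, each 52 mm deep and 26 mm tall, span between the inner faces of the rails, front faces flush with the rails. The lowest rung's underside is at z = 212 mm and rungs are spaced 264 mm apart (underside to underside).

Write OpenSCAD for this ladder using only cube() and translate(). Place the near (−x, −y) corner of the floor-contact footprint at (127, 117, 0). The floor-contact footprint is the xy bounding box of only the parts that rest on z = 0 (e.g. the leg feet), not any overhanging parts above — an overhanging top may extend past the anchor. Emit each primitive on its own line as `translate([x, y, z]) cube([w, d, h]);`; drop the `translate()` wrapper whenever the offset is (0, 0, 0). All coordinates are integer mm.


translate([127, 117, 0]) cube([32, 52, 1793]);
translate([454, 117, 0]) cube([32, 52, 1793]);
translate([159, 117, 212]) cube([295, 52, 26]);
translate([159, 117, 476]) cube([295, 52, 26]);
translate([159, 117, 740]) cube([295, 52, 26]);
translate([159, 117, 1004]) cube([295, 52, 26]);
translate([159, 117, 1268]) cube([295, 52, 26]);
translate([159, 117, 1532]) cube([295, 52, 26]);


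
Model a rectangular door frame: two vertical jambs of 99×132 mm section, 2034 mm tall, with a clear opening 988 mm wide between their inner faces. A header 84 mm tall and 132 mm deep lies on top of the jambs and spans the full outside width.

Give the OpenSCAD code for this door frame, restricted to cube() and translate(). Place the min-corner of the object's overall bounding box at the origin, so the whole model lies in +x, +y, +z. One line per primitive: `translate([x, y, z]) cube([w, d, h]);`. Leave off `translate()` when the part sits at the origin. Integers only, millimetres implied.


cube([99, 132, 2034]);
translate([1087, 0, 0]) cube([99, 132, 2034]);
translate([0, 0, 2034]) cube([1186, 132, 84]);


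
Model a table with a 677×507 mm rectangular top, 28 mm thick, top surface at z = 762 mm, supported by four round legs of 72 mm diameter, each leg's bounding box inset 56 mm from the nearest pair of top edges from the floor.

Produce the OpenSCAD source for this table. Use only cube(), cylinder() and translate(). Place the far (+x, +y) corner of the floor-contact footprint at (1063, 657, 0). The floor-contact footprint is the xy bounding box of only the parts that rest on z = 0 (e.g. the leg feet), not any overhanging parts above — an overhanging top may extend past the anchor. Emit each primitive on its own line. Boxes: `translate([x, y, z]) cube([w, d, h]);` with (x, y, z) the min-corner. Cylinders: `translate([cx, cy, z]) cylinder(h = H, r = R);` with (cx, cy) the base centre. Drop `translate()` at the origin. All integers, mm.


translate([442, 206, 734]) cube([677, 507, 28]);
translate([534, 298, 0]) cylinder(h = 734, r = 36);
translate([1027, 298, 0]) cylinder(h = 734, r = 36);
translate([534, 621, 0]) cylinder(h = 734, r = 36);
translate([1027, 621, 0]) cylinder(h = 734, r = 36);


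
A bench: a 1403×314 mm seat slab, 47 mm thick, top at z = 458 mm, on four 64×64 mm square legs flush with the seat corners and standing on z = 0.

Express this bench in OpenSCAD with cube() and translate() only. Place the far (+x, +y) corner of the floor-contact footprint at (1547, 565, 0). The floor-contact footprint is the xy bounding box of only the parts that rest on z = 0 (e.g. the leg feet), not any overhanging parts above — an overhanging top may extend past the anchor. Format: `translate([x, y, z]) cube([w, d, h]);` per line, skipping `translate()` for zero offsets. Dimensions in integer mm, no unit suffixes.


translate([144, 251, 411]) cube([1403, 314, 47]);
translate([144, 251, 0]) cube([64, 64, 411]);
translate([144, 501, 0]) cube([64, 64, 411]);
translate([1483, 251, 0]) cube([64, 64, 411]);
translate([1483, 501, 0]) cube([64, 64, 411]);


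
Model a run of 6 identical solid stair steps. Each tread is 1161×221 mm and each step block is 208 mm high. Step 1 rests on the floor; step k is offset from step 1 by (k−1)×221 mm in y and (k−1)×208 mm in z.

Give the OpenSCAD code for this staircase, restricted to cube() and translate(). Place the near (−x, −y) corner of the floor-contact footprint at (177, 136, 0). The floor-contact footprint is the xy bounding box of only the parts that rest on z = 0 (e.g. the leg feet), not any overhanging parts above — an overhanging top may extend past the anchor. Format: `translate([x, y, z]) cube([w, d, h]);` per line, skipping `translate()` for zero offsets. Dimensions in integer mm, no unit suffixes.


translate([177, 136, 0]) cube([1161, 221, 208]);
translate([177, 357, 208]) cube([1161, 221, 208]);
translate([177, 578, 416]) cube([1161, 221, 208]);
translate([177, 799, 624]) cube([1161, 221, 208]);
translate([177, 1020, 832]) cube([1161, 221, 208]);
translate([177, 1241, 1040]) cube([1161, 221, 208]);


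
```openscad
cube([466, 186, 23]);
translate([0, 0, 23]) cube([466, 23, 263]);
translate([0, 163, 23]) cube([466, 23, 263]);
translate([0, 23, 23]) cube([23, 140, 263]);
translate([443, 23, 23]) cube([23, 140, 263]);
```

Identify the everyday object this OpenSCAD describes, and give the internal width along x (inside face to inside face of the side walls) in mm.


An open box. The internal width is 420 mm.

A 466×186 base slab with four walls standing on it — an open box. The base is 466 mm wide and the walls are 23 mm thick, so the internal width is 466 − 2 × 23 = 420 mm.


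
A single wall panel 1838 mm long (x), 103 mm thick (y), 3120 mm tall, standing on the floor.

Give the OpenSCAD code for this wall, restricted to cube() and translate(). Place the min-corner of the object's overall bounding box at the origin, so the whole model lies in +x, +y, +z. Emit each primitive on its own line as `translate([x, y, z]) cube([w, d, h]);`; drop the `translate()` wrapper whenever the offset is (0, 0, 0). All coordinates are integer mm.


cube([1838, 103, 3120]);


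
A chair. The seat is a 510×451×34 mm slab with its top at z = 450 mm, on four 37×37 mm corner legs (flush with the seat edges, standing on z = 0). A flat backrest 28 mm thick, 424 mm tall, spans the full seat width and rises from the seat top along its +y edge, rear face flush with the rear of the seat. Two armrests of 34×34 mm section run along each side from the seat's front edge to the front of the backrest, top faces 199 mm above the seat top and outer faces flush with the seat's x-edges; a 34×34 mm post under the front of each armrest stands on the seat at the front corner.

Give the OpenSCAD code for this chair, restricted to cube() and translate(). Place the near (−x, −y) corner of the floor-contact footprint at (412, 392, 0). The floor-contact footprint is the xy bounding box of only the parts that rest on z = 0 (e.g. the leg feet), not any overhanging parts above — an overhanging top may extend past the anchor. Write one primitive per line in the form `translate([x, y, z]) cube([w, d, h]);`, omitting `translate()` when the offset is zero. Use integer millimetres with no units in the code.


translate([412, 392, 416]) cube([510, 451, 34]);
translate([412, 392, 0]) cube([37, 37, 416]);
translate([885, 392, 0]) cube([37, 37, 416]);
translate([412, 806, 0]) cube([37, 37, 416]);
translate([885, 806, 0]) cube([37, 37, 416]);
translate([412, 815, 450]) cube([510, 28, 424]);
translate([412, 392, 615]) cube([34, 423, 34]);
translate([888, 392, 615]) cube([34, 423, 34]);
translate([412, 392, 450]) cube([34, 34, 165]);
translate([888, 392, 450]) cube([34, 34, 165]);
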